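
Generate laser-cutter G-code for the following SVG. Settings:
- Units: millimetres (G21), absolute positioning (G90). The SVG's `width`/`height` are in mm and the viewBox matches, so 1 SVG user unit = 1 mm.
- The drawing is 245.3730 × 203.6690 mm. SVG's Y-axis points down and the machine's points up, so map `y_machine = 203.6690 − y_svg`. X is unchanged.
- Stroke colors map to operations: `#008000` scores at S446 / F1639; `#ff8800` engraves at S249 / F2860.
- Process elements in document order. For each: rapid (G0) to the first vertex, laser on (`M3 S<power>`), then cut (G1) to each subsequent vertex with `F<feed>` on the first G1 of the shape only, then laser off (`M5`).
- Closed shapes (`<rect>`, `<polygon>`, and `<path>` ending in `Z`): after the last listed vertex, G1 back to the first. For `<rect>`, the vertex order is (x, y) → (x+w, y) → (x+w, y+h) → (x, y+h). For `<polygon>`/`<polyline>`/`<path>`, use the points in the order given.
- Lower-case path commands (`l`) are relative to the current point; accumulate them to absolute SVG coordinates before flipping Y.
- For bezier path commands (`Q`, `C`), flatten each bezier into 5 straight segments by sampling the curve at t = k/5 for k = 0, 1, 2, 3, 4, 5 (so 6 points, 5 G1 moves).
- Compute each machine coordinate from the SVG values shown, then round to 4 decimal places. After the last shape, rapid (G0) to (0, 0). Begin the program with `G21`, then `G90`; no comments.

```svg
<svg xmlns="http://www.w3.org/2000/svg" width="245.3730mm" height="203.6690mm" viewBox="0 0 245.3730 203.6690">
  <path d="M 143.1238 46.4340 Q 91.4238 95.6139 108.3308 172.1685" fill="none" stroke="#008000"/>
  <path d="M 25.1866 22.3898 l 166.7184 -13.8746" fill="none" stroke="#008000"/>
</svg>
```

G21
G90
G0 X143.1238 Y157.2350
M3 S446
G1 X125.1881 Y136.4681 F1639
G1 X112.7409 Y113.5111
G1 X105.7823 Y88.3642
G1 X104.3123 Y61.0274
G1 X108.3308 Y31.5005
M5
G0 X25.1866 Y181.2792
M3 S446
G1 X191.9050 Y195.1538 F1639
M5
G0 X0.0000 Y0.0000

viewBox `0 0 245.3730 203.6690` with mm width/height → 1 unit = 1 mm. Flip: y_m = 203.6690 − y_svg.

**Shape 1** — `<path>` quadratic bezier, stroke `#008000` → score (S446, F1639). Control points (SVG): P0=(143.1238,46.4340), P1=(91.4238,95.6139), P2=(108.3308,172.1685); sampled at t=k/5. Machine vertices: (143.1238,157.2350) → (125.1881,136.4681) → (112.7409,113.5111) → (105.7823,88.3642) → (104.3123,61.0274) → (108.3308,31.5005). Open path.

**Shape 2** — `<path>` line segment, stroke `#008000` → score (S446, F1639). Machine vertices: (25.1866,181.2792) → (191.9050,195.1538). Open path.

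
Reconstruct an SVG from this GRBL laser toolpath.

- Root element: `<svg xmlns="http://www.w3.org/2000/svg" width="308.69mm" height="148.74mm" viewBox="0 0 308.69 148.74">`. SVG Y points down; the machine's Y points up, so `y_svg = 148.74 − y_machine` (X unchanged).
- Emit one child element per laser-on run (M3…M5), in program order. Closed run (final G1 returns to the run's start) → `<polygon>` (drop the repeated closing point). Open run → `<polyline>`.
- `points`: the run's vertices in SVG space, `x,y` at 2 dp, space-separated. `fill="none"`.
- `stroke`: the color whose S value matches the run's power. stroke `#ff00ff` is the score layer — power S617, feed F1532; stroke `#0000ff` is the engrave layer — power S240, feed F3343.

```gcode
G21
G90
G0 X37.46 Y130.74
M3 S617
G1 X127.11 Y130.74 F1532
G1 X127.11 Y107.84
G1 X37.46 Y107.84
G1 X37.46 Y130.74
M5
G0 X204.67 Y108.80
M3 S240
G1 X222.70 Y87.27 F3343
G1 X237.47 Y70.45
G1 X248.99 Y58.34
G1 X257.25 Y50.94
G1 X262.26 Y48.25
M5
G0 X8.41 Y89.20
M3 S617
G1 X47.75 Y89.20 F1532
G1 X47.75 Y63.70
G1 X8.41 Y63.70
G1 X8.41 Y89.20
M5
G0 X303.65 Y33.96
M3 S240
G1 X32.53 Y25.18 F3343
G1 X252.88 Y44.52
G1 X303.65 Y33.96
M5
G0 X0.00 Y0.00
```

<svg xmlns="http://www.w3.org/2000/svg" width="308.69mm" height="148.74mm" viewBox="0 0 308.69 148.74">
  <polygon points="37.46,18.00 127.11,18.00 127.11,40.90 37.46,40.90" fill="none" stroke="#ff00ff"/>
  <polyline points="204.67,39.94 222.70,61.47 237.47,78.29 248.99,90.40 257.25,97.80 262.26,100.49" fill="none" stroke="#0000ff"/>
  <polygon points="8.41,59.54 47.75,59.54 47.75,85.04 8.41,85.04" fill="none" stroke="#ff00ff"/>
  <polygon points="303.65,114.78 32.53,123.56 252.88,104.22" fill="none" stroke="#0000ff"/>
</svg>

y_svg = 148.74 − y_m.

[1] S617→`#ff00ff` (score); closed run; points: 37.46,18.00 127.11,18.00 127.11,40.90 37.46,40.90

[2] S240→`#0000ff` (engrave); open run; points: 204.67,39.94 222.70,61.47 237.47,78.29 248.99,90.40 257.25,97.80 262.26,100.49

[3] S617→`#ff00ff` (score); closed run; points: 8.41,59.54 47.75,59.54 47.75,85.04 8.41,85.04

[4] S240→`#0000ff` (engrave); closed run; points: 303.65,114.78 32.53,123.56 252.88,104.22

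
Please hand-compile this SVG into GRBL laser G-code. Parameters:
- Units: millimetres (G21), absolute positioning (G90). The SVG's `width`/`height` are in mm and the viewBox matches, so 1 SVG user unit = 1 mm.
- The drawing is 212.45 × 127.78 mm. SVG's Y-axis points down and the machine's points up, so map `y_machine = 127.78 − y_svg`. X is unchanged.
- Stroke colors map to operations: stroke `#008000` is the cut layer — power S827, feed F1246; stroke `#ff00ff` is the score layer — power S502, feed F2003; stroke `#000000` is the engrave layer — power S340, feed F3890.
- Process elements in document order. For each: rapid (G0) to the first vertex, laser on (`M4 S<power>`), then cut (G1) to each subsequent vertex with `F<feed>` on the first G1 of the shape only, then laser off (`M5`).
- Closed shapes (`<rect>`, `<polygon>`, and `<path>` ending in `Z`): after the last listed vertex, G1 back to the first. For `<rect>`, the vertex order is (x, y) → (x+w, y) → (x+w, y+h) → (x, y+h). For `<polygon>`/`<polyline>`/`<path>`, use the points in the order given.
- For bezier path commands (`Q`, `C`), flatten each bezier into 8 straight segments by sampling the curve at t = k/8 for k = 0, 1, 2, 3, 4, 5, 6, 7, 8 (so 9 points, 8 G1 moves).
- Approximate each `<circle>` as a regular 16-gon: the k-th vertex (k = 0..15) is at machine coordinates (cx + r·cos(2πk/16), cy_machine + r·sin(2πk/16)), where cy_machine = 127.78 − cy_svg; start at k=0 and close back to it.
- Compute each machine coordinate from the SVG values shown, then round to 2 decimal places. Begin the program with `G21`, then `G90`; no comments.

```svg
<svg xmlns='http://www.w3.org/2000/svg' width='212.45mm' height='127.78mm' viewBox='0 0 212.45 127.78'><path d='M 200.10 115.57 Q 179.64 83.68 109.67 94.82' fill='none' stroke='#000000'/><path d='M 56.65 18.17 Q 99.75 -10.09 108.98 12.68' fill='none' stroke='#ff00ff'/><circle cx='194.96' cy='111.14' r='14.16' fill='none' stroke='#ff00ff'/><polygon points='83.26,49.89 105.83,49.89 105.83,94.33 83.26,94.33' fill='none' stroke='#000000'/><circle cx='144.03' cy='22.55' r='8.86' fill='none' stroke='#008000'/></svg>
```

G21
G90
G0 X200.10 Y12.21
M4 S340
G1 X194.21 Y19.51 F3890
G1 X186.78 Y25.47
G1 X177.79 Y30.08
G1 X167.26 Y33.34
G1 X155.19 Y35.26
G1 X141.56 Y35.84
G1 X126.39 Y35.07
G1 X109.67 Y32.96
M5
G0 X56.65 Y109.61
M4 S502
G1 X66.90 Y115.88 F2003
G1 X76.08 Y120.55
G1 X84.21 Y123.63
G1 X91.28 Y125.11
G1 X97.29 Y125.00
G1 X102.25 Y123.30
G1 X106.14 Y120.00
G1 X108.98 Y115.10
M5
G0 X209.12 Y16.64
M4 S502
G1 X208.04 Y22.06 F2003
G1 X204.97 Y26.65
G1 X200.38 Y29.72
G1 X194.96 Y30.80
G1 X189.54 Y29.72
G1 X184.95 Y26.65
G1 X181.88 Y22.06
G1 X180.80 Y16.64
G1 X181.88 Y11.22
G1 X184.95 Y6.63
G1 X189.54 Y3.56
G1 X194.96 Y2.48
G1 X200.38 Y3.56
G1 X204.97 Y6.63
G1 X208.04 Y11.22
G1 X209.12 Y16.64
M5
G0 X83.26 Y77.89
M4 S340
G1 X105.83 Y77.89 F3890
G1 X105.83 Y33.45
G1 X83.26 Y33.45
G1 X83.26 Y77.89
M5
G0 X152.89 Y105.23
M4 S827
G1 X152.22 Y108.62 F1246
G1 X150.29 Y111.49
G1 X147.42 Y113.42
G1 X144.03 Y114.09
G1 X140.64 Y113.42
G1 X137.77 Y111.49
G1 X135.84 Y108.62
G1 X135.17 Y105.23
G1 X135.84 Y101.84
G1 X137.77 Y98.97
G1 X140.64 Y97.04
G1 X144.03 Y96.37
G1 X147.42 Y97.04
G1 X150.29 Y98.97
G1 X152.22 Y101.84
G1 X152.89 Y105.23
M5

1 u = 1 mm; y_m = 127.78 − y.

[1] `<path>` quadratic bezier, #000000→engrave S340 F3890: (200.10,12.21) → (194.21,19.51) → (186.78,25.47) → (177.79,30.08) → (167.26,33.34) → (155.19,35.26) → (141.56,35.84) → (126.39,35.07) → (109.67,32.96)

[2] `<path>` quadratic bezier, #ff00ff→score S502 F2003: (56.65,109.61) → (66.90,115.88) → (76.08,120.55) → (84.21,123.63) → (91.28,125.11) → (97.29,125.00) → (102.25,123.30) → (106.14,120.00) → (108.98,115.10)

[3] `<circle>` circle, #ff00ff→score S502 F2003: (209.12,16.64) → (208.04,22.06) → (204.97,26.65) → (200.38,29.72) → (194.96,30.80) → (189.54,29.72) → (184.95,26.65) → (181.88,22.06) → (180.80,16.64) → (181.88,11.22) → (184.95,6.63) → (189.54,3.56) → (194.96,2.48) → (200.38,3.56) → (204.97,6.63) → (208.04,11.22) → (209.12,16.64) (closed)

[4] `<polygon>` rectangle, #000000→engrave S340 F3890: (83.26,77.89) → (105.83,77.89) → (105.83,33.45) → (83.26,33.45) → (83.26,77.89) (closed)

[5] `<circle>` circle, #008000→cut S827 F1246: (152.89,105.23) → (152.22,108.62) → (150.29,111.49) → (147.42,113.42) → (144.03,114.09) → (140.64,113.42) → (137.77,111.49) → (135.84,108.62) → (135.17,105.23) → (135.84,101.84) → (137.77,98.97) → (140.64,97.04) → (144.03,96.37) → (147.42,97.04) → (150.29,98.97) → (152.22,101.84) → (152.89,105.23) (closed)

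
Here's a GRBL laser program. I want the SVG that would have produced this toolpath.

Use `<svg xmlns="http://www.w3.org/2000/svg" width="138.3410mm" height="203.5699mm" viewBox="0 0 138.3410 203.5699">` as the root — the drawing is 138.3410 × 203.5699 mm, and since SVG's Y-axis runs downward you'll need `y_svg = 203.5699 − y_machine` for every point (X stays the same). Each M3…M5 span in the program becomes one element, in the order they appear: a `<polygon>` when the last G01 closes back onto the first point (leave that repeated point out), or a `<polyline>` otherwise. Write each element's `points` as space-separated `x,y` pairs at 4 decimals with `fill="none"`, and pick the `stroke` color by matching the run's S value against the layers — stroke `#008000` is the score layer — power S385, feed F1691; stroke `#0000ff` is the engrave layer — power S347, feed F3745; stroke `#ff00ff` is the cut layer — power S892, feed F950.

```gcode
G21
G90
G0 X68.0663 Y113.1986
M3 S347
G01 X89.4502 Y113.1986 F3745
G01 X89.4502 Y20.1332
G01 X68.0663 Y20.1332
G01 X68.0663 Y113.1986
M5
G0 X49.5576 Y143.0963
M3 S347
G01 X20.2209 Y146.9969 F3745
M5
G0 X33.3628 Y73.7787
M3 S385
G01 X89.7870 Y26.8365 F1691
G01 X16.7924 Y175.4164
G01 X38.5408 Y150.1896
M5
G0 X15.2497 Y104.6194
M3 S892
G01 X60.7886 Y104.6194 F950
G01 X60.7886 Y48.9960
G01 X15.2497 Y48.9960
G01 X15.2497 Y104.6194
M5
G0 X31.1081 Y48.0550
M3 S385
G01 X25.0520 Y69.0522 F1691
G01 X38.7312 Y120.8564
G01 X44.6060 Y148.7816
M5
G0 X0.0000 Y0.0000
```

<svg xmlns="http://www.w3.org/2000/svg" width="138.3410mm" height="203.5699mm" viewBox="0 0 138.3410 203.5699">
  <polygon points="68.0663,90.3713 89.4502,90.3713 89.4502,183.4367 68.0663,183.4367" fill="none" stroke="#0000ff"/>
  <polyline points="49.5576,60.4736 20.2209,56.5730" fill="none" stroke="#0000ff"/>
  <polyline points="33.3628,129.7912 89.7870,176.7334 16.7924,28.1535 38.5408,53.3803" fill="none" stroke="#008000"/>
  <polygon points="15.2497,98.9505 60.7886,98.9505 60.7886,154.5739 15.2497,154.5739" fill="none" stroke="#ff00ff"/>
  <polyline points="31.1081,155.5149 25.0520,134.5177 38.7312,82.7135 44.6060,54.7883" fill="none" stroke="#008000"/>
</svg>

Each laser-on run becomes one SVG element. Flip Y back into SVG space with y_svg = 203.5699 − y_machine.

Run 1: power S347 maps to stroke `#0000ff` (engrave). The run returns to its start, so emit a `<polygon>` with points (Y-flipped): 68.0663,90.3713 89.4502,90.3713 89.4502,183.4367 68.0663,183.4367.

Run 2: S347 ⇒ engrave layer `#0000ff`. The run is open, so emit a `<polyline>` with points (Y-flipped): 49.5576,60.4736 20.2209,56.5730.

Run 3: power S385 maps to stroke `#008000` (score). The run is open, so emit a `<polyline>` with points (Y-flipped): 33.3628,129.7912 89.7870,176.7334 16.7924,28.1535 38.5408,53.3803.

Run 4: power S892 maps to stroke `#ff00ff` (cut). The run returns to its start, so emit a `<polygon>` with points (Y-flipped): 15.2497,98.9505 60.7886,98.9505 60.7886,154.5739 15.2497,154.5739.

Run 5: power S385 maps to stroke `#008000` (score). The run is open, so emit a `<polyline>` with points (Y-flipped): 31.1081,155.5149 25.0520,134.5177 38.7312,82.7135 44.6060,54.7883.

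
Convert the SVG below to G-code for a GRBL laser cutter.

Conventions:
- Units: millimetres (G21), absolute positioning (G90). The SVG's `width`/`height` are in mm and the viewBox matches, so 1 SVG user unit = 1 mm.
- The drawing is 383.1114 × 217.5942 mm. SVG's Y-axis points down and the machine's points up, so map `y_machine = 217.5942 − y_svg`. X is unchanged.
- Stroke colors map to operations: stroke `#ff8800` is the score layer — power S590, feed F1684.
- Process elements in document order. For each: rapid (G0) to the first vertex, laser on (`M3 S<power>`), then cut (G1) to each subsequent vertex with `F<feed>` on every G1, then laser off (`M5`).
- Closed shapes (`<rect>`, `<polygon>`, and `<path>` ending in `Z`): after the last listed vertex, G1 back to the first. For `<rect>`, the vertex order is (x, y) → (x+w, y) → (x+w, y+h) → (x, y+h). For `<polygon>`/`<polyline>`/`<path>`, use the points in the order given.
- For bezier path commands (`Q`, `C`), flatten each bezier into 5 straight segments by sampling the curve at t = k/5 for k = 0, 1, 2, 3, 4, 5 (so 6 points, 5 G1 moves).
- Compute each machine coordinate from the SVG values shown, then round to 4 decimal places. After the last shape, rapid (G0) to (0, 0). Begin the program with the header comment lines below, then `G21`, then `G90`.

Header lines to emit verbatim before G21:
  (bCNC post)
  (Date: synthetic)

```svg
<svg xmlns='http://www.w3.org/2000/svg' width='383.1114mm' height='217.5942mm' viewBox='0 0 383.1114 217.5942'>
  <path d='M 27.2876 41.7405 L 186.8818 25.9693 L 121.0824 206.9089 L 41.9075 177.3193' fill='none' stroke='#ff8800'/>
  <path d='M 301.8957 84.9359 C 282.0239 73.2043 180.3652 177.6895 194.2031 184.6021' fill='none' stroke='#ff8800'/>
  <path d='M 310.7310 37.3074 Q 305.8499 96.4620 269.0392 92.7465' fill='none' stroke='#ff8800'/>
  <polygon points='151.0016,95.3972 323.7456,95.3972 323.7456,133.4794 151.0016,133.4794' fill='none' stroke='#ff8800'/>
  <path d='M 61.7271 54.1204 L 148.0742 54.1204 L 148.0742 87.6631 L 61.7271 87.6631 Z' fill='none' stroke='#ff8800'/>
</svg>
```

(bCNC post)
(Date: synthetic)
G21
G90
G0 X27.2876 Y175.8537
M3 S590
G1 X186.8818 Y191.6249 F1684
G1 X121.0824 Y10.6853 F1684
G1 X41.9075 Y40.2749 F1684
M5
G0 X301.8957 Y132.6583
M3 S590
G1 X281.7365 Y127.4616 F1684
G1 X251.4180 Y104.6347 F1684
G1 X220.4098 Y74.4395 F1684
G1 X198.1817 Y47.1381 F1684
G1 X194.2031 Y32.9921 F1684
M5
G0 X310.7310 Y180.2868
M3 S590
G1 X307.5014 Y159.1398 F1684
G1 X301.7174 Y143.0223 F1684
G1 X293.3790 Y131.9345 F1684
G1 X282.4863 Y125.8763 F1684
G1 X269.0392 Y124.8477 F1684
M5
G0 X151.0016 Y122.1970
M3 S590
G1 X323.7456 Y122.1970 F1684
G1 X323.7456 Y84.1148 F1684
G1 X151.0016 Y84.1148 F1684
G1 X151.0016 Y122.1970 F1684
M5
G0 X61.7271 Y163.4738
M3 S590
G1 X148.0742 Y163.4738 F1684
G1 X148.0742 Y129.9311 F1684
G1 X61.7271 Y129.9311 F1684
G1 X61.7271 Y163.4738 F1684
M5
G0 X0.0000 Y0.0000

Since the viewBox matches the mm dimensions, user units are millimetres directly. The only transform is the Y-flip y_m = 217.5942 − y_svg.

Shape 1 is a open polyline drawn with `<path>`. Its stroke #ff8800 means score at S590, F1684. After flipping Y the toolpath is (27.2876,175.8537) → (186.8818,191.6249) → (121.0824,10.6853) → (41.9075,40.2749).

Shape 2 is a cubic bezier drawn with `<path>`. Its stroke #ff8800 means score at S590, F1684. After flipping Y the toolpath is (301.8957,132.6583) → (281.7365,127.4616) → (251.4180,104.6347) → (220.4098,74.4395) → (198.1817,47.1381) → (194.2031,32.9921).

Shape 3 is a quadratic bezier drawn with `<path>`. Its stroke #ff8800 means score at S590, F1684. After flipping Y the toolpath is (310.7310,180.2868) → (307.5014,159.1398) → (301.7174,143.0223) → (293.3790,131.9345) → (282.4863,125.8763) → (269.0392,124.8477).

Shape 4 is a rectangle drawn with `<polygon>`. Its stroke #ff8800 means score at S590, F1684. After flipping Y the toolpath is (151.0016,122.1970) → (323.7456,122.1970) → (323.7456,84.1148) → (151.0016,84.1148) → (151.0016,122.1970), returning to the start.

Shape 5 is a rectangle drawn with `<path>`. Its stroke #ff8800 means score at S590, F1684. After flipping Y the toolpath is (61.7271,163.4738) → (148.0742,163.4738) → (148.0742,129.9311) → (61.7271,129.9311) → (61.7271,163.4738), returning to the start.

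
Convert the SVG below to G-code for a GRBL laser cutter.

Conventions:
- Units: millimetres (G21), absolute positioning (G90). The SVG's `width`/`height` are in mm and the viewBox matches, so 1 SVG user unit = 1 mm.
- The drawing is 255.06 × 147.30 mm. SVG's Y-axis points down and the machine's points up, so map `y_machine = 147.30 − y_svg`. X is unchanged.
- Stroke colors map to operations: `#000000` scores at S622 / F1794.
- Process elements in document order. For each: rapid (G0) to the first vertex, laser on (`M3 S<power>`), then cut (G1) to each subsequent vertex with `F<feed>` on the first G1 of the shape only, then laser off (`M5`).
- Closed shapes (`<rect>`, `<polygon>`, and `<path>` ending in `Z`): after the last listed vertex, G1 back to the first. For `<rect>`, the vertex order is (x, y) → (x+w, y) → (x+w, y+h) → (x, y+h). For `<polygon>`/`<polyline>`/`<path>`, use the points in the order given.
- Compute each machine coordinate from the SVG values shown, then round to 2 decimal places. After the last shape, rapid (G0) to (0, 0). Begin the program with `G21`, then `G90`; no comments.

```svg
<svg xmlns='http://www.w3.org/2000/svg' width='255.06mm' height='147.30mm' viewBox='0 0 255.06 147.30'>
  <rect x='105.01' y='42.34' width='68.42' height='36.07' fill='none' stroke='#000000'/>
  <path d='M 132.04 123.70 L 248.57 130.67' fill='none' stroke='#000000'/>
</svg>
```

1 u = 1 mm; y_m = 147.30 − y.

[1] `<rect>` rectangle, #000000→score S622 F1794: (105.01,104.96) → (173.43,104.96) → (173.43,68.89) → (105.01,68.89) → (105.01,104.96) (closed)

[2] `<path>` line segment, #000000→score S622 F1794: (132.04,23.60) → (248.57,16.63)

G21
G90
G0 X105.01 Y104.96
M3 S622
G1 X173.43 Y104.96 F1794
G1 X173.43 Y68.89
G1 X105.01 Y68.89
G1 X105.01 Y104.96
M5
G0 X132.04 Y23.60
M3 S622
G1 X248.57 Y16.63 F1794
M5
G0 X0.00 Y0.00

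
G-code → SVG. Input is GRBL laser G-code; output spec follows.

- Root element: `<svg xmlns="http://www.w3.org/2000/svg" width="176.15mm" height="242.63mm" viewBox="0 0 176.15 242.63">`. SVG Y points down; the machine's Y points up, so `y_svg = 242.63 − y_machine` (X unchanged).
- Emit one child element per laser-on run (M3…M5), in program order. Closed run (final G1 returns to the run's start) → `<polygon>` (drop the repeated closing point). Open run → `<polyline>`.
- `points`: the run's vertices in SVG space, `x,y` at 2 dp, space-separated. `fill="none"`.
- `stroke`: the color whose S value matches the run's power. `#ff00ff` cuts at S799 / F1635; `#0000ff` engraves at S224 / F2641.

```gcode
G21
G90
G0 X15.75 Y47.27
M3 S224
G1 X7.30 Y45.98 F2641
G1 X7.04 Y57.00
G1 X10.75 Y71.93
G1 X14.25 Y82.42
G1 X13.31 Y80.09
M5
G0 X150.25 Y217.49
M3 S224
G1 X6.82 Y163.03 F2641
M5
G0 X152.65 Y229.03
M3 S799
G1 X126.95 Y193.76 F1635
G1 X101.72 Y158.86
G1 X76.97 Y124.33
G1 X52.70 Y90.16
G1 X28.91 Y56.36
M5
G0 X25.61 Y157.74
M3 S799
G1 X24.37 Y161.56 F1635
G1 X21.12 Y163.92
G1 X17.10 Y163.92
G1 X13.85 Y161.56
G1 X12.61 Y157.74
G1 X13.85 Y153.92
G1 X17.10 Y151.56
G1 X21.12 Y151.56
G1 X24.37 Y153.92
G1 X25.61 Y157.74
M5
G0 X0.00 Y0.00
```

Machine Y-up, SVG Y-down with viewBox height 242.63, so y_svg = 242.63 − y_machine; X carries over.

Run 1: power S224 maps to stroke `#0000ff` (engrave). The run is open, so emit a `<polyline>` with points (Y-flipped): 15.75,195.36 7.30,196.65 7.04,185.63 10.75,170.70 14.25,160.21 13.31,162.54.

Run 2: S224 ⇒ engrave layer `#0000ff`. The run is open, so emit a `<polyline>` with points (Y-flipped): 150.25,25.14 6.82,79.60.

Run 3: S799 ⇒ cut layer `#ff00ff`. The run is open, so emit a `<polyline>` with points (Y-flipped): 152.65,13.60 126.95,48.87 101.72,83.77 76.97,118.30 52.70,152.47 28.91,186.27.

Run 4: S799 ⇒ cut layer `#ff00ff`. The run returns to its start, so emit a `<polygon>` with points (Y-flipped): 25.61,84.89 24.37,81.07 21.12,78.71 17.10,78.71 13.85,81.07 12.61,84.89 13.85,88.71 17.10,91.07 21.12,91.07 24.37,88.71.

<svg xmlns="http://www.w3.org/2000/svg" width="176.15mm" height="242.63mm" viewBox="0 0 176.15 242.63">
  <polyline points="15.75,195.36 7.30,196.65 7.04,185.63 10.75,170.70 14.25,160.21 13.31,162.54" fill="none" stroke="#0000ff"/>
  <polyline points="150.25,25.14 6.82,79.60" fill="none" stroke="#0000ff"/>
  <polyline points="152.65,13.60 126.95,48.87 101.72,83.77 76.97,118.30 52.70,152.47 28.91,186.27" fill="none" stroke="#ff00ff"/>
  <polygon points="25.61,84.89 24.37,81.07 21.12,78.71 17.10,78.71 13.85,81.07 12.61,84.89 13.85,88.71 17.10,91.07 21.12,91.07 24.37,88.71" fill="none" stroke="#ff00ff"/>
</svg>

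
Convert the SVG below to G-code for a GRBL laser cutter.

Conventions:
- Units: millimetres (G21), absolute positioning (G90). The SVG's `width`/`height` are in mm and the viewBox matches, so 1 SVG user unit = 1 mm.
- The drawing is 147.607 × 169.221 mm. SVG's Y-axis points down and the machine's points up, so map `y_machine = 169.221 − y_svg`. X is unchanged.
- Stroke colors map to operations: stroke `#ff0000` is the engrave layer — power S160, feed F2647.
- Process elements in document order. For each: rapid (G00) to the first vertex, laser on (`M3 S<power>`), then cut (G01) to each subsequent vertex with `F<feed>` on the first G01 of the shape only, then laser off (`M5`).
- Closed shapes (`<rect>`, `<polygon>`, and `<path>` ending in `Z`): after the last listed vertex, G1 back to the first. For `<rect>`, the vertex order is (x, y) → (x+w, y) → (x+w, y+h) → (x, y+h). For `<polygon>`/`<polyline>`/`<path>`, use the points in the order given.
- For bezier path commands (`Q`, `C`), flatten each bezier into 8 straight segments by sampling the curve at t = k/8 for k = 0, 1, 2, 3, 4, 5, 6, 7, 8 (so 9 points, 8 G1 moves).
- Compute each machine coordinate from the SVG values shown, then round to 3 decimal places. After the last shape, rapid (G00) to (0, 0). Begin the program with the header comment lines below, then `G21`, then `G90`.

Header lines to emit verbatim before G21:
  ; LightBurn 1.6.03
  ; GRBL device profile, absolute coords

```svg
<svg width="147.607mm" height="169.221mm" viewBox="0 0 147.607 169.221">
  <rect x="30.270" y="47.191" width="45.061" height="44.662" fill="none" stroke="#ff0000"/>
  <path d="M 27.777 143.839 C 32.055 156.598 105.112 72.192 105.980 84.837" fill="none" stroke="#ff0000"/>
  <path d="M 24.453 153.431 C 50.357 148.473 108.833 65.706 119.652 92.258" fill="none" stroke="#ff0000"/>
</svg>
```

Since the viewBox matches the mm dimensions, user units are millimetres directly. The only transform is the Y-flip y_m = 169.221 − y_svg.

Shape 1 is a rectangle drawn with `<rect>`. Its stroke #ff0000 means engrave at S160, F2647. After flipping Y the toolpath is (30.270,122.030) → (75.331,122.030) → (75.331,77.368) → (30.270,77.368) → (30.270,122.030), returning to the start.

Shape 2 is a cubic bezier drawn with `<path>`. Its stroke #ff0000 means engrave at S160, F2647. After flipping Y the toolpath is (27.777,25.382) → (32.330,24.773) → (41.679,30.997) → (54.172,41.778) → (68.157,54.840) → (81.983,67.908) → (93.996,78.705) → (102.546,84.956) → (105.980,84.384).

Shape 3 is a cubic bezier drawn with `<path>`. Its stroke #ff0000 means engrave at S160, F2647. After flipping Y the toolpath is (24.453,15.790) → (35.537,20.931) → (48.735,31.174) → (63.105,44.325) → (77.709,58.193) → (91.606,70.583) → (103.856,79.304) → (113.518,82.161) → (119.652,76.963).

; LightBurn 1.6.03
; GRBL device profile, absolute coords
G21
G90
G00 X30.270 Y122.030
M3 S160
G01 X75.331 Y122.030 F2647
G01 X75.331 Y77.368
G01 X30.270 Y77.368
G01 X30.270 Y122.030
M5
G00 X27.777 Y25.382
M3 S160
G01 X32.330 Y24.773 F2647
G01 X41.679 Y30.997
G01 X54.172 Y41.778
G01 X68.157 Y54.840
G01 X81.983 Y67.908
G01 X93.996 Y78.705
G01 X102.546 Y84.956
G01 X105.980 Y84.384
M5
G00 X24.453 Y15.790
M3 S160
G01 X35.537 Y20.931 F2647
G01 X48.735 Y31.174
G01 X63.105 Y44.325
G01 X77.709 Y58.193
G01 X91.606 Y70.583
G01 X103.856 Y79.304
G01 X113.518 Y82.161
G01 X119.652 Y76.963
M5
G00 X0.000 Y0.000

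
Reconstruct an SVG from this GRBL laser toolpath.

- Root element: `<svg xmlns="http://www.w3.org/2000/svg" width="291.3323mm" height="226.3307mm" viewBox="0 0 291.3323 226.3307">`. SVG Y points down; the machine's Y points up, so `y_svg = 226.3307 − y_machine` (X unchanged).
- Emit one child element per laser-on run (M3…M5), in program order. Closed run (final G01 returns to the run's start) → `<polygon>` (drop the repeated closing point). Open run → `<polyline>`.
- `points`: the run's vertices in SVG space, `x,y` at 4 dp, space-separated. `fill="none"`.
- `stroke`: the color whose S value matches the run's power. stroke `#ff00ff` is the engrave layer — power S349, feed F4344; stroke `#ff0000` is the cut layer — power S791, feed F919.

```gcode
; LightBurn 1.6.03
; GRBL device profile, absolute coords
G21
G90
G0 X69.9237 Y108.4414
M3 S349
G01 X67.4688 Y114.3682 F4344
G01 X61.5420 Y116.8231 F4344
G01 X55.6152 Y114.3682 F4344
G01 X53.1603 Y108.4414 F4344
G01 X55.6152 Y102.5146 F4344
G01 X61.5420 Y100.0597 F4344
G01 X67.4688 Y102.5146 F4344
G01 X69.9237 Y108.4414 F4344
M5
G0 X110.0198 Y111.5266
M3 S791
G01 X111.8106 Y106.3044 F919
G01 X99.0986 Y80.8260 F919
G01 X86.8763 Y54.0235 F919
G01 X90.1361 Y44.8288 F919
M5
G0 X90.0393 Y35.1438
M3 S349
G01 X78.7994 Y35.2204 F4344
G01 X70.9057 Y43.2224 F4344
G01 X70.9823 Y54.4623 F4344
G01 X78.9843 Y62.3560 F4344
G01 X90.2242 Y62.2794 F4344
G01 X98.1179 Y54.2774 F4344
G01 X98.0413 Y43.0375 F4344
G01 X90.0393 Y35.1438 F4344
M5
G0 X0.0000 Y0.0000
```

<svg xmlns="http://www.w3.org/2000/svg" width="291.3323mm" height="226.3307mm" viewBox="0 0 291.3323 226.3307">
  <polygon points="69.9237,117.8893 67.4688,111.9625 61.5420,109.5076 55.6152,111.9625 53.1603,117.8893 55.6152,123.8161 61.5420,126.2710 67.4688,123.8161" fill="none" stroke="#ff00ff"/>
  <polyline points="110.0198,114.8041 111.8106,120.0263 99.0986,145.5047 86.8763,172.3072 90.1361,181.5019" fill="none" stroke="#ff0000"/>
  <polygon points="90.0393,191.1869 78.7994,191.1103 70.9057,183.1083 70.9823,171.8684 78.9843,163.9747 90.2242,164.0513 98.1179,172.0533 98.0413,183.2932" fill="none" stroke="#ff00ff"/>
</svg>

Machine Y-up, SVG Y-down with viewBox height 226.3307, so y_svg = 226.3307 − y_machine; X carries over.

Run 1: the run's S349 means `#ff00ff` (engrave). The run returns to its start, so emit a `<polygon>` with points (Y-flipped): 69.9237,117.8893 67.4688,111.9625 61.5420,109.5076 55.6152,111.9625 53.1603,117.8893 55.6152,123.8161 61.5420,126.2710 67.4688,123.8161.

Run 2: S791 ⇒ cut layer `#ff0000`. The run is open, so emit a `<polyline>` with points (Y-flipped): 110.0198,114.8041 111.8106,120.0263 99.0986,145.5047 86.8763,172.3072 90.1361,181.5019.

Run 3: power S349 maps to stroke `#ff00ff` (engrave). The run returns to its start, so emit a `<polygon>` with points (Y-flipped): 90.0393,191.1869 78.7994,191.1103 70.9057,183.1083 70.9823,171.8684 78.9843,163.9747 90.2242,164.0513 98.1179,172.0533 98.0413,183.2932.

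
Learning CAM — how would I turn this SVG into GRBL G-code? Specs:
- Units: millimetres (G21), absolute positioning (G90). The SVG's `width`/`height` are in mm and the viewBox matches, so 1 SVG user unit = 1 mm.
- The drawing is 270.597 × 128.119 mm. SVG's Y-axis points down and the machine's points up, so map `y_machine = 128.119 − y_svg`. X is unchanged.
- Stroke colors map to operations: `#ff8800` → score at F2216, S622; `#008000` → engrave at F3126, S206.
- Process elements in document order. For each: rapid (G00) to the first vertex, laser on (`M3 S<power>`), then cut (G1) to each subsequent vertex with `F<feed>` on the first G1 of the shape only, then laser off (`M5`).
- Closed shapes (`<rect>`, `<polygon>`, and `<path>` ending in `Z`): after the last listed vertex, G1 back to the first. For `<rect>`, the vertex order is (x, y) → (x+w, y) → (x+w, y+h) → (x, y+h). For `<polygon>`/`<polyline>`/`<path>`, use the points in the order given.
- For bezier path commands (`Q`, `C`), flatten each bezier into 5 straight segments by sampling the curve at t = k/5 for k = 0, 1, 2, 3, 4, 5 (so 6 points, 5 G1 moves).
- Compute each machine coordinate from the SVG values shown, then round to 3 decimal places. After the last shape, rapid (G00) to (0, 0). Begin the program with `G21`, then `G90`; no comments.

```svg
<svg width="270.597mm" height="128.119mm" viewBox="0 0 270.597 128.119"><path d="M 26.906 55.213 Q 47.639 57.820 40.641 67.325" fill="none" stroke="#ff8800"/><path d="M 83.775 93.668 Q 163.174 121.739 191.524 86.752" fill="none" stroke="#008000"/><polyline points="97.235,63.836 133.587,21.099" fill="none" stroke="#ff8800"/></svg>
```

G21
G90
G00 X26.906 Y72.906
M3 S622
G1 X34.090 Y71.587 F2216
G1 X39.055 Y69.717
G1 X41.802 Y67.294
G1 X42.331 Y64.320
G1 X40.641 Y60.794
M5
G00 X83.775 Y34.451
M3 S206
G1 X113.493 Y25.745 F3126
G1 X139.126 Y22.083
G1 X160.676 Y23.467
G1 X178.142 Y29.895
G1 X191.524 Y41.367
M5
G00 X97.235 Y64.283
M3 S622
G1 X133.587 Y107.020 F2216
M5
G00 X0.000 Y0.000

Since the viewBox matches the mm dimensions, user units are millimetres directly. The only transform is the Y-flip y_m = 128.119 − y_svg.

Shape 1 is a quadratic bezier drawn with `<path>`. Its stroke #ff8800 means score at S622, F2216. After flipping Y the toolpath is (26.906,72.906) → (34.090,71.587) → (39.055,69.717) → (41.802,67.294) → (42.331,64.320) → (40.641,60.794).

Shape 2 is a quadratic bezier drawn with `<path>`. Its stroke #008000 means engrave at S206, F3126. After flipping Y the toolpath is (83.775,34.451) → (113.493,25.745) → (139.126,22.083) → (160.676,23.467) → (178.142,29.895) → (191.524,41.367).

Shape 3 is a line segment drawn with `<polyline>`. Its stroke #ff8800 means score at S622, F2216. After flipping Y the toolpath is (97.235,64.283) → (133.587,107.020).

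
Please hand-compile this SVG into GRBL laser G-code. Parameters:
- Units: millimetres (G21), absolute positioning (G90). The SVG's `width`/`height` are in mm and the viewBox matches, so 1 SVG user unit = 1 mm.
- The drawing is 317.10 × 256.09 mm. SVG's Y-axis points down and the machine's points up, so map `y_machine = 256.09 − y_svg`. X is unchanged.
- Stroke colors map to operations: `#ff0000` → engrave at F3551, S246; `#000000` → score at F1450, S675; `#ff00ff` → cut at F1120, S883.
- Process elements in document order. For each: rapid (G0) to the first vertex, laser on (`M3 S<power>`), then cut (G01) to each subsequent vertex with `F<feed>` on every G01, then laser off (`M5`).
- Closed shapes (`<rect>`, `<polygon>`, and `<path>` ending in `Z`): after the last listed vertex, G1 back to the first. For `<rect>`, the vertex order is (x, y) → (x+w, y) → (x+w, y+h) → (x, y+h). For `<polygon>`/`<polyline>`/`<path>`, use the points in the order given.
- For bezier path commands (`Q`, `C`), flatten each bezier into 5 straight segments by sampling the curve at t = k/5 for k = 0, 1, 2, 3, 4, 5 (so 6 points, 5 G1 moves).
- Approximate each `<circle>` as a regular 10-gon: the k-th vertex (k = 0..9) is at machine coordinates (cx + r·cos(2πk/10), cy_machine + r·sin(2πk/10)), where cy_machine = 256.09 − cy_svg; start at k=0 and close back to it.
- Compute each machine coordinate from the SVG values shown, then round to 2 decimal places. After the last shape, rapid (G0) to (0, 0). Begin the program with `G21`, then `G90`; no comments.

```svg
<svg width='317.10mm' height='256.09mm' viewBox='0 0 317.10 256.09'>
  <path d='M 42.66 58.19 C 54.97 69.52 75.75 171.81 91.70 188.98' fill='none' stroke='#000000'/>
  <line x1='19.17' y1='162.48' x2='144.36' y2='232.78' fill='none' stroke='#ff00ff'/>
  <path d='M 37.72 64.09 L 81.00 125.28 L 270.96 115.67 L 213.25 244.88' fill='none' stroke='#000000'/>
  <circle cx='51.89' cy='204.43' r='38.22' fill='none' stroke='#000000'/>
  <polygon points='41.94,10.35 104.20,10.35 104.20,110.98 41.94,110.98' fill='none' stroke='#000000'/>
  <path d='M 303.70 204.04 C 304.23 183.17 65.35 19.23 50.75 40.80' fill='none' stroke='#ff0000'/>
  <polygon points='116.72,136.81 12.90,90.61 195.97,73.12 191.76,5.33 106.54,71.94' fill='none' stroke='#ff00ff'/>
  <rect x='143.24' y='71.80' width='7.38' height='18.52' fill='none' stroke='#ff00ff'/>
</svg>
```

1 u = 1 mm; y_m = 256.09 − y.

[1] `<path>` cubic bezier, #000000→score S675 F1450: (42.66,197.90) → (50.96,181.60) → (60.65,151.91) → (71.09,117.30) → (81.66,86.22) → (91.70,67.11)

[2] `<line>` line segment, #ff00ff→cut S883 F1120: (19.17,93.61) → (144.36,23.31)

[3] `<path>` open polyline, #000000→score S675 F1450: (37.72,192.00) → (81.00,130.81) → (270.96,140.42) → (213.25,11.21)

[4] `<circle>` circle, #000000→score S675 F1450: (90.11,51.66) → (82.81,74.13) → (63.70,88.01) → (40.08,88.01) → (20.97,74.13) → (13.67,51.66) → (20.97,29.19) → (40.08,15.31) → (63.70,15.31) → (82.81,29.19) → (90.11,51.66) (closed)

[5] `<polygon>` rectangle, #000000→score S675 F1450: (41.94,245.74) → (104.20,245.74) → (104.20,145.11) → (41.94,145.11) → (41.94,245.74) (closed)

[6] `<path>` cubic bezier, #ff0000→engrave S246 F3551: (303.70,52.05) → (279.00,79.11) → (219.10,124.74) → (146.25,173.16) → (82.71,208.60) → (50.75,215.29)

[7] `<polygon>` closed polygon, #ff00ff→cut S883 F1120: (116.72,119.28) → (12.90,165.48) → (195.97,182.97) → (191.76,250.76) → (106.54,184.15) → (116.72,119.28) (closed)

[8] `<rect>` rectangle, #ff00ff→cut S883 F1120: (143.24,184.29) → (150.62,184.29) → (150.62,165.77) → (143.24,165.77) → (143.24,184.29) (closed)

G21
G90
G0 X42.66 Y197.90
M3 S675
G01 X50.96 Y181.60 F1450
G01 X60.65 Y151.91 F1450
G01 X71.09 Y117.30 F1450
G01 X81.66 Y86.22 F1450
G01 X91.70 Y67.11 F1450
M5
G0 X19.17 Y93.61
M3 S883
G01 X144.36 Y23.31 F1120
M5
G0 X37.72 Y192.00
M3 S675
G01 X81.00 Y130.81 F1450
G01 X270.96 Y140.42 F1450
G01 X213.25 Y11.21 F1450
M5
G0 X90.11 Y51.66
M3 S675
G01 X82.81 Y74.13 F1450
G01 X63.70 Y88.01 F1450
G01 X40.08 Y88.01 F1450
G01 X20.97 Y74.13 F1450
G01 X13.67 Y51.66 F1450
G01 X20.97 Y29.19 F1450
G01 X40.08 Y15.31 F1450
G01 X63.70 Y15.31 F1450
G01 X82.81 Y29.19 F1450
G01 X90.11 Y51.66 F1450
M5
G0 X41.94 Y245.74
M3 S675
G01 X104.20 Y245.74 F1450
G01 X104.20 Y145.11 F1450
G01 X41.94 Y145.11 F1450
G01 X41.94 Y245.74 F1450
M5
G0 X303.70 Y52.05
M3 S246
G01 X279.00 Y79.11 F3551
G01 X219.10 Y124.74 F3551
G01 X146.25 Y173.16 F3551
G01 X82.71 Y208.60 F3551
G01 X50.75 Y215.29 F3551
M5
G0 X116.72 Y119.28
M3 S883
G01 X12.90 Y165.48 F1120
G01 X195.97 Y182.97 F1120
G01 X191.76 Y250.76 F1120
G01 X106.54 Y184.15 F1120
G01 X116.72 Y119.28 F1120
M5
G0 X143.24 Y184.29
M3 S883
G01 X150.62 Y184.29 F1120
G01 X150.62 Y165.77 F1120
G01 X143.24 Y165.77 F1120
G01 X143.24 Y184.29 F1120
M5
G0 X0.00 Y0.00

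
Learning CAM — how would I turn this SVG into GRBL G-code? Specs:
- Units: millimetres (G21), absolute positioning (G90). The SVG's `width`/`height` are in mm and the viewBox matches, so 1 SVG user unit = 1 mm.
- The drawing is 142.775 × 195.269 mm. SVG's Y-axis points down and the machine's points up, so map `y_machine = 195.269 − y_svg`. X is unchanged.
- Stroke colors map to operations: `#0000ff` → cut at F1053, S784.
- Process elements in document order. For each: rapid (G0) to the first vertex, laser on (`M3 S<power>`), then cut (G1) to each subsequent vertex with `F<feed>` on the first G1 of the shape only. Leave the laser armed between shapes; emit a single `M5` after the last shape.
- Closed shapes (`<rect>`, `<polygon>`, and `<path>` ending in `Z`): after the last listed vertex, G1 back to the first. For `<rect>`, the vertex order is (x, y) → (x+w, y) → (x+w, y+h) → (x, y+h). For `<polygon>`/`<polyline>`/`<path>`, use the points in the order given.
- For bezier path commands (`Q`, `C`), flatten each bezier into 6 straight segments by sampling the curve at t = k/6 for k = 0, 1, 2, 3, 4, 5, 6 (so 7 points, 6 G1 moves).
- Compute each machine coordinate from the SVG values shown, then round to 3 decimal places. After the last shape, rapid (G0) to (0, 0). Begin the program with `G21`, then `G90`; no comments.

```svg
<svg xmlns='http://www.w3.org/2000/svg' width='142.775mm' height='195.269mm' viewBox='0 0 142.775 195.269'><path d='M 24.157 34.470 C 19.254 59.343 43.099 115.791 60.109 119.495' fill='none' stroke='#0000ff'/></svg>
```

G21
G90
G0 X24.157 Y160.799
M3 S784
G1 X23.936 Y146.122 F1053
G1 X27.519 Y128.524
G1 X33.916 Y110.348
G1 X42.139 Y93.936
G1 X51.199 Y81.631
G1 X60.109 Y75.774
M5
G0 X0.000 Y0.000

viewBox `0 0 142.775 195.269` with mm width/height → 1 unit = 1 mm. Flip: y_m = 195.269 − y_svg.

**Shape 1** — `<path>` cubic bezier, stroke `#0000ff` → cut (S784, F1053). Control points (SVG): P0=(24.157,34.470), P1=(19.254,59.343), P2=(43.099,115.791), P3=(60.109,119.495); sampled at t=k/6. Machine vertices: (24.157,160.799) → (23.936,146.122) → (27.519,128.524) → (33.916,110.348) → (42.139,93.936) → (51.199,81.631) → (60.109,75.774). Open path.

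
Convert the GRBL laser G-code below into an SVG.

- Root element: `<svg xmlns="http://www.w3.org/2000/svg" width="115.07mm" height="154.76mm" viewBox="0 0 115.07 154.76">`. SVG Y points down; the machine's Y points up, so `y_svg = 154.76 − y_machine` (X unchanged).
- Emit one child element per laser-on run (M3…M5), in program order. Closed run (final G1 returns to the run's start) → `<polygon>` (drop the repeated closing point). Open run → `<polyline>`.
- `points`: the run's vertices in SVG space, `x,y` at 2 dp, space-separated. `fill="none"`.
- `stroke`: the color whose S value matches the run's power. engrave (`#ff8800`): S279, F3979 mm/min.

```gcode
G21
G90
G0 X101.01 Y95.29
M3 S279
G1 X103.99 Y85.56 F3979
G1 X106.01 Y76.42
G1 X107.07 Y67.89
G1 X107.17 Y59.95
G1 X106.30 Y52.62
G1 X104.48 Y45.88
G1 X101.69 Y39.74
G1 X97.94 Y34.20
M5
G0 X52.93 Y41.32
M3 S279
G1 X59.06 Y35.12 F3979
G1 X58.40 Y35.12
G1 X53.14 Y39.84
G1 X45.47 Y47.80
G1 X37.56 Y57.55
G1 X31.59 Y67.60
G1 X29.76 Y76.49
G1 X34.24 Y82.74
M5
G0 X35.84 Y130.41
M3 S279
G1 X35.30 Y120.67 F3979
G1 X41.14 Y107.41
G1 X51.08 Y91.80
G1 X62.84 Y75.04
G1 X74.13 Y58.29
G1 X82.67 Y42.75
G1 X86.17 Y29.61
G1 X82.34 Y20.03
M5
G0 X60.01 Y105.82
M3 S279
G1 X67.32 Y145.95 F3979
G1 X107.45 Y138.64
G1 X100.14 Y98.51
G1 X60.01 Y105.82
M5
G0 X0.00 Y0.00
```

y_svg = 154.76 − y_m. Every run uses S279, so all elements get stroke `#ff8800` (engrave).

[1] open run; points: 101.01,59.47 103.99,69.20 106.01,78.34 107.07,86.87 107.17,94.81 106.30,102.14 104.48,108.88 101.69,115.02 97.94,120.56

[2] open run; points: 52.93,113.44 59.06,119.64 58.40,119.64 53.14,114.92 45.47,106.96 37.56,97.21 31.59,87.16 29.76,78.27 34.24,72.02

[3] open run; points: 35.84,24.35 35.30,34.09 41.14,47.35 51.08,62.96 62.84,79.72 74.13,96.47 82.67,112.01 86.17,125.15 82.34,134.73

[4] closed run; points: 60.01,48.94 67.32,8.81 107.45,16.12 100.14,56.25

<svg xmlns="http://www.w3.org/2000/svg" width="115.07mm" height="154.76mm" viewBox="0 0 115.07 154.76">
  <polyline points="101.01,59.47 103.99,69.20 106.01,78.34 107.07,86.87 107.17,94.81 106.30,102.14 104.48,108.88 101.69,115.02 97.94,120.56" fill="none" stroke="#ff8800"/>
  <polyline points="52.93,113.44 59.06,119.64 58.40,119.64 53.14,114.92 45.47,106.96 37.56,97.21 31.59,87.16 29.76,78.27 34.24,72.02" fill="none" stroke="#ff8800"/>
  <polyline points="35.84,24.35 35.30,34.09 41.14,47.35 51.08,62.96 62.84,79.72 74.13,96.47 82.67,112.01 86.17,125.15 82.34,134.73" fill="none" stroke="#ff8800"/>
  <polygon points="60.01,48.94 67.32,8.81 107.45,16.12 100.14,56.25" fill="none" stroke="#ff8800"/>
</svg>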